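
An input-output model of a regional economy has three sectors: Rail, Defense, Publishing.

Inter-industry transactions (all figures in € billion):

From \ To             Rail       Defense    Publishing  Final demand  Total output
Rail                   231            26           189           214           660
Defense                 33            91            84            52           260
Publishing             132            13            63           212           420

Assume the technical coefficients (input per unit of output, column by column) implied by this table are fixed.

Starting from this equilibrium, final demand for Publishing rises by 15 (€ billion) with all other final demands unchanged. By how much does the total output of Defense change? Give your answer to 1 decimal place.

Δx_2 = 8.0

Technical coefficients a_ij = z_ij / X_j:
  a_11 = 231/660 = 0.35, a_21 = 33/660 = 0.05, a_31 = 132/660 = 0.20
  a_12 = 26/260 = 0.10, a_22 = 91/260 = 0.35, a_32 = 13/260 = 0.05
  a_13 = 189/420 = 0.45, a_23 = 84/420 = 0.20, a_33 = 63/420 = 0.15
I − A =
  [   0.65    -0.10    -0.45]
  [  -0.05     0.65    -0.20]
  [  -0.20    -0.05     0.85]
Cofactors of I−A, C_ij = (−1)^(i+j)·(minor ij) (rows/columns in the sector order above):
  C_11 = (0.65)(0.85) − (-0.20)(-0.05) = 0.5425
  C_12 = −[(-0.05)(0.85) − (-0.20)(-0.20)] = 0.0825
  C_13 = (-0.05)(-0.05) − (0.65)(-0.20) = 0.1325
  C_21 = −[(-0.10)(0.85) − (-0.45)(-0.05)] = 0.1075
  C_22 = (0.65)(0.85) − (-0.45)(-0.20) = 0.4625
  C_23 = −[(0.65)(-0.05) − (-0.10)(-0.20)] = 0.0525
  C_31 = (-0.10)(-0.20) − (-0.45)(0.65) = 0.3125
  C_32 = −[(0.65)(-0.20) − (-0.45)(-0.05)] = 0.1525
  C_33 = (0.65)(0.65) − (-0.10)(-0.05) = 0.4175
det(I−A) = Σ_j (I−A)_1j·C_1j = (0.65)(0.5425) + (-0.10)(0.0825) + (-0.45)(0.1325) = 0.28475
adj(I−A) = Cᵀ =
  [ 0.5425   0.1075   0.3125]
  [ 0.0825   0.4625   0.1525]
  [ 0.1325   0.0525   0.4175]
(I − A)⁻¹ = adj(I−A) / det(I−A) ≈
  [   1.9052     0.3775     1.0975]
  [   0.2897     1.6242     0.5356]
  [   0.4653     0.1844     1.4662]
Δx = (I − A)⁻¹ Δd with Δd having +15 in the Publishing component and 0 elsewhere.
So Δx_2 = L_23 · (+15), where L_23 = adj(I−A)_23 / det(I−A) = 0.1525 / 0.28475.
Δx_2 = 0.1525 × (+15) / 0.28475 = 2.2875 / 0.28475 ≈ 8.0.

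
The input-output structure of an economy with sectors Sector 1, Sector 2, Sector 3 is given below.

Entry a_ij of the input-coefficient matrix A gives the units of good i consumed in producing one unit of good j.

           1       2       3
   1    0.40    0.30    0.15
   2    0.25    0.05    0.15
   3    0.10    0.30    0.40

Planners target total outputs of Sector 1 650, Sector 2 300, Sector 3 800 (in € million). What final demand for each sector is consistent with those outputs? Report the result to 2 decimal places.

d_1 = 180.00, d_2 = 2.50, d_3 = 325.00

I − A =
  [   0.60    -0.30    -0.15]
  [  -0.25     0.95    -0.15]
  [  -0.10    -0.30     0.60]
d = (I − A) x:
  d_1 = (+0.60)·650 + (-0.30)·300 + (-0.15)·800 = 180.00
  d_2 = (-0.25)·650 + (+0.95)·300 + (-0.15)·800 = 2.50
  d_3 = (-0.10)·650 + (-0.30)·300 + (+0.60)·800 = 325.00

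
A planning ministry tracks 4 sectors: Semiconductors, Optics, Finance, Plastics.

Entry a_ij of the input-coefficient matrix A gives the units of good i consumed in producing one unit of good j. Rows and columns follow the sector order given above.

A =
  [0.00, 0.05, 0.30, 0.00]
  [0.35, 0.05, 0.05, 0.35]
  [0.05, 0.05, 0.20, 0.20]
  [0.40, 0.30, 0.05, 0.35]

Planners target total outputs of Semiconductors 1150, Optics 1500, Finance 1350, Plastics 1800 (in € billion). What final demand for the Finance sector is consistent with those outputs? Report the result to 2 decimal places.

d_F = 587.50

I − A =
  [   1.00    -0.05    -0.30     0.00]
  [  -0.35     0.95    -0.05    -0.35]
  [  -0.05    -0.05     0.80    -0.20]
  [  -0.40    -0.30    -0.05     0.65]
d = (I − A) x:
  d_S = (+1.00)·1150 + (-0.05)·1500 + (-0.30)·1350 + (+0.00)·1800 = 670.00
  d_O = (-0.35)·1150 + (+0.95)·1500 + (-0.05)·1350 + (-0.35)·1800 = 325.00
  d_F = (-0.05)·1150 + (-0.05)·1500 + (+0.80)·1350 + (-0.20)·1800 = 587.50
  d_P = (-0.40)·1150 + (-0.30)·1500 + (-0.05)·1350 + (+0.65)·1800 = 192.50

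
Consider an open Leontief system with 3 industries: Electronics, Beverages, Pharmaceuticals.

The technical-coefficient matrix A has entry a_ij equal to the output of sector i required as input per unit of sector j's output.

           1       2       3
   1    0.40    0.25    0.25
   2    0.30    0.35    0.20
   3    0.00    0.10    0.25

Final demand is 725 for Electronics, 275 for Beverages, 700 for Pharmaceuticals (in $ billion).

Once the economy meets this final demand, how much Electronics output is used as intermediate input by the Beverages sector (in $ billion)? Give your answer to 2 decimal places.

z_12 = 488.32

I − A =
  [   0.60    -0.25    -0.25]
  [  -0.30     0.65    -0.20]
  [   0.00    -0.10     0.75]
Cofactors of I−A, C_ij = (−1)^(i+j)·(minor ij) (rows/columns in the sector order above):
  C_11 = (0.65)(0.75) − (-0.20)(-0.10) = 0.4675
  C_12 = −[(-0.30)(0.75) − (-0.20)(0.00)] = 0.2250
  C_13 = (-0.30)(-0.10) − (0.65)(0.00) = 0.0300
  C_21 = −[(-0.25)(0.75) − (-0.25)(-0.10)] = 0.2125
  C_22 = (0.60)(0.75) − (-0.25)(0.00) = 0.4500
  C_23 = −[(0.60)(-0.10) − (-0.25)(0.00)] = 0.0600
  C_31 = (-0.25)(-0.20) − (-0.25)(0.65) = 0.2125
  C_32 = −[(0.60)(-0.20) − (-0.25)(-0.30)] = 0.1950
  C_33 = (0.60)(0.65) − (-0.25)(-0.30) = 0.3150
det(I−A) = Σ_j (I−A)_1j·C_1j = (0.60)(0.4675) + (-0.25)(0.2250) + (-0.25)(0.0300) = 0.21675
adj(I−A) = Cᵀ =
  [ 0.4675   0.2125   0.2125]
  [ 0.2250   0.4500   0.1950]
  [ 0.0300   0.0600   0.3150]
(I − A)⁻¹ = adj(I−A) / det(I−A) ≈
  [   2.1569     0.9804     0.9804]
  [   1.0381     2.0761     0.8997]
  [   0.1384     0.2768     1.4533]
First solve x = (I − A)⁻¹ d = adj(I−A)·d / det(I−A); in particular x_2 = (0.2250·725 + 0.4500·275 + 0.1950·700) / 0.21675 = 423.375 / 0.21675 ≈ 1953.2872.
Intermediate flow from 1 to 2: z_12 = a_12 · x_2 = 0.25 × 423.375 / 0.21675 = 105.84375 / 0.21675 ≈ 488.32.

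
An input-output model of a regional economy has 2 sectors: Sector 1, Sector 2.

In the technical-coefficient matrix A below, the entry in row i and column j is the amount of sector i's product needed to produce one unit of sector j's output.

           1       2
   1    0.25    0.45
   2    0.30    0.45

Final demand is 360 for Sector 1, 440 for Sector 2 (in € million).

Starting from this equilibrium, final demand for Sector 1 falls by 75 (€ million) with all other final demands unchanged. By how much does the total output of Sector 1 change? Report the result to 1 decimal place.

I − A =
  [   0.75    -0.45]
  [  -0.30     0.55]
det(I−A) = (0.75)(0.55) − (-0.45)(-0.30) = 0.2775
adj(I−A) = [[0.55, 0.45], [0.30, 0.75]]
(I − A)⁻¹ = adj(I−A) / det(I−A) ≈
  [   1.9820     1.6216]
  [   1.0811     2.7027]
Δx = (I − A)⁻¹ Δd with Δd having -75 in the Sector 1 component and 0 elsewhere.
So Δx_1 = L_11 · (-75), where L_11 = adj(I−A)_11 / det(I−A) = 0.55 / 0.2775.
Δx_1 = 0.55 × (-75) / 0.2775 = -41.25 / 0.2775 ≈ -148.6.

Δx_1 = -148.6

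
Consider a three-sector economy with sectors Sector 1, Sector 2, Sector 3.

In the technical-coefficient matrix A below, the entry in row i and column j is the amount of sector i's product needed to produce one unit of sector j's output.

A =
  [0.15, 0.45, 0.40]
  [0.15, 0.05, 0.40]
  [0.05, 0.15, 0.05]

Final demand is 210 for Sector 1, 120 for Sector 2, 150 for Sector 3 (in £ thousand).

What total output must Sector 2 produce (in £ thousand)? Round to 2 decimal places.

x_2 = 306.71

I − A =
  [   0.85    -0.45    -0.40]
  [  -0.15     0.95    -0.40]
  [  -0.05    -0.15     0.95]
Cofactors of I−A, C_ij = (−1)^(i+j)·(minor ij) (rows/columns in the sector order above):
  C_11 = (0.95)(0.95) − (-0.40)(-0.15) = 0.8425
  C_12 = −[(-0.15)(0.95) − (-0.40)(-0.05)] = 0.1625
  C_13 = (-0.15)(-0.15) − (0.95)(-0.05) = 0.0700
  C_21 = −[(-0.45)(0.95) − (-0.40)(-0.15)] = 0.4875
  C_22 = (0.85)(0.95) − (-0.40)(-0.05) = 0.7875
  C_23 = −[(0.85)(-0.15) − (-0.45)(-0.05)] = 0.1500
  C_31 = (-0.45)(-0.40) − (-0.40)(0.95) = 0.5600
  C_32 = −[(0.85)(-0.40) − (-0.40)(-0.15)] = 0.4000
  C_33 = (0.85)(0.95) − (-0.45)(-0.15) = 0.7400
det(I−A) = Σ_j (I−A)_1j·C_1j = (0.85)(0.8425) + (-0.45)(0.1625) + (-0.40)(0.0700) = 0.6150
adj(I−A) = Cᵀ =
  [ 0.8425   0.4875   0.5600]
  [ 0.1625   0.7875   0.4000]
  [ 0.0700   0.1500   0.7400]
(I − A)⁻¹ = adj(I−A) / det(I−A) ≈
  [   1.3699     0.7927     0.9106]
  [   0.2642     1.2805     0.6504]
  [   0.1138     0.2439     1.2033]
x = (I − A)⁻¹ d = adj(I−A)·d / det(I−A), with det(I−A) = 0.6150:
  x_1 = (0.8425·210 + 0.4875·120 + 0.5600·150) / 0.6150 = 319.425 / 0.6150 ≈ 519.39
  x_2 = (0.1625·210 + 0.7875·120 + 0.4000·150) / 0.6150 = 188.625 / 0.6150 ≈ 306.71
  x_3 = (0.0700·210 + 0.1500·120 + 0.7400·150) / 0.6150 = 143.70 / 0.6150 ≈ 233.66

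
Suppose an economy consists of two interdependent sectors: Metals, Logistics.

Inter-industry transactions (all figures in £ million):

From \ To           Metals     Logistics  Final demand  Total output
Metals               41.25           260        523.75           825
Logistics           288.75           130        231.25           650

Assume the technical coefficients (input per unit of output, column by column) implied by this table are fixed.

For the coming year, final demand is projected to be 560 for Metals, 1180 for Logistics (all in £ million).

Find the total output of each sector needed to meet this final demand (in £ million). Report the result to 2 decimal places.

x_1 = 1483.87, x_2 = 2124.19

Technical coefficients a_ij = z_ij / X_j:
  a_11 = 41.25/825 = 0.05, a_21 = 288.75/825 = 0.35
  a_12 = 260/650 = 0.40, a_22 = 130/650 = 0.20
I − A =
  [   0.95    -0.40]
  [  -0.35     0.80]
det(I−A) = (0.95)(0.80) − (-0.40)(-0.35) = 0.6200
adj(I−A) = [[0.80, 0.40], [0.35, 0.95]]
(I − A)⁻¹ = adj(I−A) / det(I−A) ≈
  [   1.2903     0.6452]
  [   0.5645     1.5323]
x = (I − A)⁻¹ d = adj(I−A)·d / det(I−A), with det(I−A) = 0.6200:
  x_1 = (0.80·560 + 0.40·1180) / 0.6200 = 920.00 / 0.6200 ≈ 1483.87
  x_2 = (0.35·560 + 0.95·1180) / 0.6200 = 1317.00 / 0.6200 ≈ 2124.19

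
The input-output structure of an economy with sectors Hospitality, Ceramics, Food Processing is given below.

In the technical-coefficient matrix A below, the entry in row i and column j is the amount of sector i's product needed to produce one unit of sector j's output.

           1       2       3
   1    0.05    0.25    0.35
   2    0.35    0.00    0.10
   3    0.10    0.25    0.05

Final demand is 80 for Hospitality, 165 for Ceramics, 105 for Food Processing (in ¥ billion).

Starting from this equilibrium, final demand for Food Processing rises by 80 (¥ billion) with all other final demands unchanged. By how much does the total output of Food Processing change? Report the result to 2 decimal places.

I − A =
  [   0.95    -0.25    -0.35]
  [  -0.35     1.00    -0.10]
  [  -0.10    -0.25     0.95]
Cofactors of I−A, C_ij = (−1)^(i+j)·(minor ij) (rows/columns in the sector order above):
  C_11 = (1.00)(0.95) − (-0.10)(-0.25) = 0.9250
  C_12 = −[(-0.35)(0.95) − (-0.10)(-0.10)] = 0.3425
  C_13 = (-0.35)(-0.25) − (1.00)(-0.10) = 0.1875
  C_21 = −[(-0.25)(0.95) − (-0.35)(-0.25)] = 0.3250
  C_22 = (0.95)(0.95) − (-0.35)(-0.10) = 0.8675
  C_23 = −[(0.95)(-0.25) − (-0.25)(-0.10)] = 0.2625
  C_31 = (-0.25)(-0.10) − (-0.35)(1.00) = 0.3750
  C_32 = −[(0.95)(-0.10) − (-0.35)(-0.35)] = 0.2175
  C_33 = (0.95)(1.00) − (-0.25)(-0.35) = 0.8625
det(I−A) = Σ_j (I−A)_1j·C_1j = (0.95)(0.9250) + (-0.25)(0.3425) + (-0.35)(0.1875) = 0.7275
adj(I−A) = Cᵀ =
  [ 0.9250   0.3250   0.3750]
  [ 0.3425   0.8675   0.2175]
  [ 0.1875   0.2625   0.8625]
(I − A)⁻¹ = adj(I−A) / det(I−A) ≈
  [   1.2715     0.4467     0.5155]
  [   0.4708     1.1924     0.2990]
  [   0.2577     0.3608     1.1856]
Δx = (I − A)⁻¹ Δd with Δd having +80 in the Food Processing component and 0 elsewhere.
So Δx_3 = L_33 · (+80), where L_33 = adj(I−A)_33 / det(I−A) = 0.8625 / 0.7275.
Δx_3 = 0.8625 × (+80) / 0.7275 = 69.00 / 0.7275 ≈ 94.85.

Δx_3 = 94.85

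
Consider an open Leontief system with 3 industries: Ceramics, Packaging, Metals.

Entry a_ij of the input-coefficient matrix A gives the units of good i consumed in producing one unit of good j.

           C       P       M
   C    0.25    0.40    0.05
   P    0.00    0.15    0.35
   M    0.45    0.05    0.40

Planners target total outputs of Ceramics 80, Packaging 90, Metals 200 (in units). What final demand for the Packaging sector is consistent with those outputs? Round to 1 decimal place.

d_P = 6.5

I − A =
  [   0.75    -0.40    -0.05]
  [   0.00     0.85    -0.35]
  [  -0.45    -0.05     0.60]
d = (I − A) x:
  d_C = (+0.75)·80 + (-0.40)·90 + (-0.05)·200 = 14.0
  d_P = (+0.00)·80 + (+0.85)·90 + (-0.35)·200 = 6.5
  d_M = (-0.45)·80 + (-0.05)·90 + (+0.60)·200 = 79.5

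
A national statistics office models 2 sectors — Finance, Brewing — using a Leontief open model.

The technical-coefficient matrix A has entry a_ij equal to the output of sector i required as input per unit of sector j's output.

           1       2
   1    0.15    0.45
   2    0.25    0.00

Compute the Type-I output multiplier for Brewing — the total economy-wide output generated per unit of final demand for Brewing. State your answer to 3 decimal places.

I − A =
  [   0.85    -0.45]
  [  -0.25     1.00]
det(I−A) = (0.85)(1.00) − (-0.45)(-0.25) = 0.7375
adj(I−A) = [[1.00, 0.45], [0.25, 0.85]]
(I − A)⁻¹ = adj(I−A) / det(I−A) ≈
  [   1.3559     0.6102]
  [   0.3390     1.1525]
The output multiplier for sector j is the column-j sum of the Leontief inverse (I − A)⁻¹ = adj(I−A) / det(I−A).
Column 2 of adj(I−A): (0.45, 0.85); det(I−A) = 0.7375.
m_2 = (0.45 + 0.85) / 0.7375 = 1.30 / 0.7375 ≈ 1.763.

m_2 = 1.763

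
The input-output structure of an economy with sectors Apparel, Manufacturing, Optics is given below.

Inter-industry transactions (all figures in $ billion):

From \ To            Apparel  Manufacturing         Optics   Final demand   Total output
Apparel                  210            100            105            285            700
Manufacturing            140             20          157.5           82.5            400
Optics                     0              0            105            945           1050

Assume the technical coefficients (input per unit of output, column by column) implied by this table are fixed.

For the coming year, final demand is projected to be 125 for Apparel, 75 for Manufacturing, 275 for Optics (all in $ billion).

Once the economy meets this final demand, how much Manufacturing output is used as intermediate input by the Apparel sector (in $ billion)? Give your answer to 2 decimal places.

Technical coefficients a_ij = z_ij / X_j:
  a_11 = 210/700 = 0.30, a_21 = 140/700 = 0.20, a_31 = 0/700 = 0.00
  a_12 = 100/400 = 0.25, a_22 = 20/400 = 0.05, a_32 = 0/400 = 0.00
  a_13 = 105/1050 = 0.10, a_23 = 157.5/1050 = 0.15, a_33 = 105/1050 = 0.10
I − A =
  [   0.70    -0.25    -0.10]
  [  -0.20     0.95    -0.15]
  [   0.00     0.00     0.90]
Cofactors of I−A, C_ij = (−1)^(i+j)·(minor ij) (rows/columns in the sector order above):
  C_11 = (0.95)(0.90) − (-0.15)(0.00) = 0.8550
  C_12 = −[(-0.20)(0.90) − (-0.15)(0.00)] = 0.1800
  C_13 = (-0.20)(0.00) − (0.95)(0.00) = 0.0000
  C_21 = −[(-0.25)(0.90) − (-0.10)(0.00)] = 0.2250
  C_22 = (0.70)(0.90) − (-0.10)(0.00) = 0.6300
  C_23 = −[(0.70)(0.00) − (-0.25)(0.00)] = 0.0000
  C_31 = (-0.25)(-0.15) − (-0.10)(0.95) = 0.1325
  C_32 = −[(0.70)(-0.15) − (-0.10)(-0.20)] = 0.1250
  C_33 = (0.70)(0.95) − (-0.25)(-0.20) = 0.6150
det(I−A) = Σ_j (I−A)_1j·C_1j = (0.70)(0.8550) + (-0.25)(0.1800) + (-0.10)(0.0000) = 0.5535
adj(I−A) = Cᵀ =
  [ 0.8550   0.2250   0.1325]
  [ 0.1800   0.6300   0.1250]
  [ 0.0000   0.0000   0.6150]
(I − A)⁻¹ = adj(I−A) / det(I−A) ≈
  [   1.5447     0.4065     0.2394]
  [   0.3252     1.1382     0.2258]
  [   0.0000     0.0000     1.1111]
First solve x = (I − A)⁻¹ d = adj(I−A)·d / det(I−A); in particular x_1 = (0.8550·125 + 0.2250·75 + 0.1325·275) / 0.5535 = 160.1875 / 0.5535 ≈ 289.4083.
Intermediate flow from 2 to 1: z_21 = a_21 · x_1 = 0.20 × 160.1875 / 0.5535 = 32.0375 / 0.5535 ≈ 57.88.

z_21 = 57.88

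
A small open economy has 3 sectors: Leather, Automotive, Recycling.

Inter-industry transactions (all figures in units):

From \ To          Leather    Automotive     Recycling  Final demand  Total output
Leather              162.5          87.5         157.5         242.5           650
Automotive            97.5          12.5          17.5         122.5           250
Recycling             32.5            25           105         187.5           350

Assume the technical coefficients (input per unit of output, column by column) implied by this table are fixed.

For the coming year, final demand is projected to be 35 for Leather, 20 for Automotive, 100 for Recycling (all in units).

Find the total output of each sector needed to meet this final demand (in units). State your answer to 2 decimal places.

Technical coefficients a_ij = z_ij / X_j:
  a_LL = 162.5/650 = 0.25, a_AL = 97.5/650 = 0.15, a_RL = 32.5/650 = 0.05
  a_LA = 87.5/250 = 0.35, a_AA = 12.5/250 = 0.05, a_RA = 25/250 = 0.10
  a_LR = 157.5/350 = 0.45, a_AR = 17.5/350 = 0.05, a_RR = 105/350 = 0.30
I − A =
  [   0.75    -0.35    -0.45]
  [  -0.15     0.95    -0.05]
  [  -0.05    -0.10     0.70]
Cofactors of I−A, C_ij = (−1)^(i+j)·(minor ij) (rows/columns in the sector order above):
  C_11 = (0.95)(0.70) − (-0.05)(-0.10) = 0.6600
  C_12 = −[(-0.15)(0.70) − (-0.05)(-0.05)] = 0.1075
  C_13 = (-0.15)(-0.10) − (0.95)(-0.05) = 0.0625
  C_21 = −[(-0.35)(0.70) − (-0.45)(-0.10)] = 0.2900
  C_22 = (0.75)(0.70) − (-0.45)(-0.05) = 0.5025
  C_23 = −[(0.75)(-0.10) − (-0.35)(-0.05)] = 0.0925
  C_31 = (-0.35)(-0.05) − (-0.45)(0.95) = 0.4450
  C_32 = −[(0.75)(-0.05) − (-0.45)(-0.15)] = 0.1050
  C_33 = (0.75)(0.95) − (-0.35)(-0.15) = 0.6600
det(I−A) = Σ_j (I−A)_1j·C_1j = (0.75)(0.6600) + (-0.35)(0.1075) + (-0.45)(0.0625) = 0.42925
adj(I−A) = Cᵀ =
  [ 0.6600   0.2900   0.4450]
  [ 0.1075   0.5025   0.1050]
  [ 0.0625   0.0925   0.6600]
(I − A)⁻¹ = adj(I−A) / det(I−A) ≈
  [   1.5376     0.6756     1.0367]
  [   0.2504     1.1706     0.2446]
  [   0.1456     0.2155     1.5376]
x = (I − A)⁻¹ d = adj(I−A)·d / det(I−A), with det(I−A) = 0.42925:
  x_L = (0.6600·35 + 0.2900·20 + 0.4450·100) / 0.42925 = 73.40 / 0.42925 ≈ 171.00
  x_A = (0.1075·35 + 0.5025·20 + 0.1050·100) / 0.42925 = 24.3125 / 0.42925 ≈ 56.64
  x_R = (0.0625·35 + 0.0925·20 + 0.6600·100) / 0.42925 = 70.0375 / 0.42925 ≈ 163.16

x_L = 171.00, x_A = 56.64, x_R = 163.16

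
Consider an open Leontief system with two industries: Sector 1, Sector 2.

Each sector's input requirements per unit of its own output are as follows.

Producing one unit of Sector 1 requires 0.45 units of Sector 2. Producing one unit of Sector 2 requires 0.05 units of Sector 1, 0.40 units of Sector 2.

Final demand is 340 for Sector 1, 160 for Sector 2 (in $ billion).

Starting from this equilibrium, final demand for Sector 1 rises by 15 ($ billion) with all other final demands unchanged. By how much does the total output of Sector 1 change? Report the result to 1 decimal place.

Δx_1 = 15.6

I − A =
  [   1.00    -0.05]
  [  -0.45     0.60]
det(I−A) = (1.00)(0.60) − (-0.05)(-0.45) = 0.5775
adj(I−A) = [[0.60, 0.05], [0.45, 1.00]]
(I − A)⁻¹ = adj(I−A) / det(I−A) ≈
  [   1.0390     0.0866]
  [   0.7792     1.7316]
Δx = (I − A)⁻¹ Δd with Δd having +15 in the Sector 1 component and 0 elsewhere.
So Δx_1 = L_11 · (+15), where L_11 = adj(I−A)_11 / det(I−A) = 0.60 / 0.5775.
Δx_1 = 0.60 × (+15) / 0.5775 = 9.00 / 0.5775 ≈ 15.6.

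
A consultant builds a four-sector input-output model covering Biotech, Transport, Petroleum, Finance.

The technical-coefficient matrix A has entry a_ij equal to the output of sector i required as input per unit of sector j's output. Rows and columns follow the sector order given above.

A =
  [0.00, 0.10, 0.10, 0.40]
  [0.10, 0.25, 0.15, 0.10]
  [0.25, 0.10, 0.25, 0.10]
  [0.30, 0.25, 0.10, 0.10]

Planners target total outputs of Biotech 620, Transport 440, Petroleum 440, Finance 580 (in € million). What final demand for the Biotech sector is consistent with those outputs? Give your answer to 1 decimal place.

I − A =
  [   1.00    -0.10    -0.10    -0.40]
  [  -0.10     0.75    -0.15    -0.10]
  [  -0.25    -0.10     0.75    -0.10]
  [  -0.30    -0.25    -0.10     0.90]
d = (I − A) x:
  d_B = (+1.00)·620 + (-0.10)·440 + (-0.10)·440 + (-0.40)·580 = 300.0
  d_T = (-0.10)·620 + (+0.75)·440 + (-0.15)·440 + (-0.10)·580 = 144.0
  d_P = (-0.25)·620 + (-0.10)·440 + (+0.75)·440 + (-0.10)·580 = 73.0
  d_F = (-0.30)·620 + (-0.25)·440 + (-0.10)·440 + (+0.90)·580 = 182.0

d_B = 300.0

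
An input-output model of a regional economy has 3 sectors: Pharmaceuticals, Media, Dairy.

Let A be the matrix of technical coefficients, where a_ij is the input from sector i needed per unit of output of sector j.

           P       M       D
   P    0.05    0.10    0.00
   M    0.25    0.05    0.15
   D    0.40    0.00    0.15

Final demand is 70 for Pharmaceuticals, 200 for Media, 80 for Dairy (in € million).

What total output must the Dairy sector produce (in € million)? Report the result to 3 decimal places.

x_D = 141.646

I − A =
  [   0.95    -0.10     0.00]
  [  -0.25     0.95    -0.15]
  [  -0.40     0.00     0.85]
Cofactors of I−A, C_ij = (−1)^(i+j)·(minor ij) (rows/columns in the sector order above):
  C_11 = (0.95)(0.85) − (-0.15)(0.00) = 0.8075
  C_12 = −[(-0.25)(0.85) − (-0.15)(-0.40)] = 0.2725
  C_13 = (-0.25)(0.00) − (0.95)(-0.40) = 0.3800
  C_21 = −[(-0.10)(0.85) − (0.00)(0.00)] = 0.0850
  C_22 = (0.95)(0.85) − (0.00)(-0.40) = 0.8075
  C_23 = −[(0.95)(0.00) − (-0.10)(-0.40)] = 0.0400
  C_31 = (-0.10)(-0.15) − (0.00)(0.95) = 0.0150
  C_32 = −[(0.95)(-0.15) − (0.00)(-0.25)] = 0.1425
  C_33 = (0.95)(0.95) − (-0.10)(-0.25) = 0.8775
det(I−A) = Σ_j (I−A)_1j·C_1j = (0.95)(0.8075) + (-0.10)(0.2725) + (0.00)(0.3800) = 0.739875
adj(I−A) = Cᵀ =
  [ 0.8075   0.0850   0.0150]
  [ 0.2725   0.8075   0.1425]
  [ 0.3800   0.0400   0.8775]
(I − A)⁻¹ = adj(I−A) / det(I−A) ≈
  [   1.0914     0.1149     0.0203]
  [   0.3683     1.0914     0.1926]
  [   0.5136     0.0541     1.1860]
x = (I − A)⁻¹ d = adj(I−A)·d / det(I−A), with det(I−A) = 0.739875:
  x_P = (0.8075·70 + 0.0850·200 + 0.0150·80) / 0.739875 = 74.725 / 0.739875 ≈ 100.997
  x_M = (0.2725·70 + 0.8075·200 + 0.1425·80) / 0.739875 = 191.975 / 0.739875 ≈ 259.470
  x_D = (0.3800·70 + 0.0400·200 + 0.8775·80) / 0.739875 = 104.80 / 0.739875 ≈ 141.646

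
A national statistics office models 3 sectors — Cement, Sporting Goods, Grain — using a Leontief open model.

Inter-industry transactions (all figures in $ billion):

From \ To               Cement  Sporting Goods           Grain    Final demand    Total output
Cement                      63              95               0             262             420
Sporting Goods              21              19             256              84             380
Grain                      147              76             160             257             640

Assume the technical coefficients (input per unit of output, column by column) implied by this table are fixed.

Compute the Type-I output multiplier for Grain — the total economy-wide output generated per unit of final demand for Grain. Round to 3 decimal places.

m_G = 2.504

Technical coefficients a_ij = z_ij / X_j:
  a_CC = 63/420 = 0.15, a_SC = 21/420 = 0.05, a_GC = 147/420 = 0.35
  a_CS = 95/380 = 0.25, a_SS = 19/380 = 0.05, a_GS = 76/380 = 0.20
  a_CG = 0/640 = 0.00, a_SG = 256/640 = 0.40, a_GG = 160/640 = 0.25
I − A =
  [   0.85    -0.25     0.00]
  [  -0.05     0.95    -0.40]
  [  -0.35    -0.20     0.75]
Cofactors of I−A, C_ij = (−1)^(i+j)·(minor ij) (rows/columns in the sector order above):
  C_11 = (0.95)(0.75) − (-0.40)(-0.20) = 0.6325
  C_12 = −[(-0.05)(0.75) − (-0.40)(-0.35)] = 0.1775
  C_13 = (-0.05)(-0.20) − (0.95)(-0.35) = 0.3425
  C_21 = −[(-0.25)(0.75) − (0.00)(-0.20)] = 0.1875
  C_22 = (0.85)(0.75) − (0.00)(-0.35) = 0.6375
  C_23 = −[(0.85)(-0.20) − (-0.25)(-0.35)] = 0.2575
  C_31 = (-0.25)(-0.40) − (0.00)(0.95) = 0.1000
  C_32 = −[(0.85)(-0.40) − (0.00)(-0.05)] = 0.3400
  C_33 = (0.85)(0.95) − (-0.25)(-0.05) = 0.7950
det(I−A) = Σ_j (I−A)_1j·C_1j = (0.85)(0.6325) + (-0.25)(0.1775) + (0.00)(0.3425) = 0.49325
adj(I−A) = Cᵀ =
  [ 0.6325   0.1875   0.1000]
  [ 0.1775   0.6375   0.3400]
  [ 0.3425   0.2575   0.7950]
(I − A)⁻¹ = adj(I−A) / det(I−A) ≈
  [   1.2823     0.3801     0.2027]
  [   0.3599     1.2924     0.6893]
  [   0.6944     0.5220     1.6118]
The output multiplier for sector j is the column-j sum of the Leontief inverse (I − A)⁻¹ = adj(I−A) / det(I−A).
Column G of adj(I−A): (0.1000, 0.3400, 0.7950); det(I−A) = 0.49325.
m_G = (0.1000 + 0.3400 + 0.7950) / 0.49325 = 1.235 / 0.49325 ≈ 2.504.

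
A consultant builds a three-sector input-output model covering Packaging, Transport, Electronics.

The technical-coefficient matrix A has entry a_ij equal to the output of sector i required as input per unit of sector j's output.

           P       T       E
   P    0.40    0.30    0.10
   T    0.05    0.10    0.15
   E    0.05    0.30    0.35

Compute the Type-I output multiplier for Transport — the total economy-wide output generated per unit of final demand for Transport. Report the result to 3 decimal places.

m_T = 2.631

I − A =
  [   0.60    -0.30    -0.10]
  [  -0.05     0.90    -0.15]
  [  -0.05    -0.30     0.65]
Cofactors of I−A, C_ij = (−1)^(i+j)·(minor ij) (rows/columns in the sector order above):
  C_11 = (0.90)(0.65) − (-0.15)(-0.30) = 0.5400
  C_12 = −[(-0.05)(0.65) − (-0.15)(-0.05)] = 0.0400
  C_13 = (-0.05)(-0.30) − (0.90)(-0.05) = 0.0600
  C_21 = −[(-0.30)(0.65) − (-0.10)(-0.30)] = 0.2250
  C_22 = (0.60)(0.65) − (-0.10)(-0.05) = 0.3850
  C_23 = −[(0.60)(-0.30) − (-0.30)(-0.05)] = 0.1950
  C_31 = (-0.30)(-0.15) − (-0.10)(0.90) = 0.1350
  C_32 = −[(0.60)(-0.15) − (-0.10)(-0.05)] = 0.0950
  C_33 = (0.60)(0.90) − (-0.30)(-0.05) = 0.5250
det(I−A) = Σ_j (I−A)_1j·C_1j = (0.60)(0.5400) + (-0.30)(0.0400) + (-0.10)(0.0600) = 0.3060
adj(I−A) = Cᵀ =
  [ 0.5400   0.2250   0.1350]
  [ 0.0400   0.3850   0.0950]
  [ 0.0600   0.1950   0.5250]
(I − A)⁻¹ = adj(I−A) / det(I−A) ≈
  [   1.7647     0.7353     0.4412]
  [   0.1307     1.2582     0.3105]
  [   0.1961     0.6373     1.7157]
The output multiplier for sector j is the column-j sum of the Leontief inverse (I − A)⁻¹ = adj(I−A) / det(I−A).
Column T of adj(I−A): (0.2250, 0.3850, 0.1950); det(I−A) = 0.3060.
m_T = (0.2250 + 0.3850 + 0.1950) / 0.3060 = 0.805 / 0.3060 ≈ 2.631.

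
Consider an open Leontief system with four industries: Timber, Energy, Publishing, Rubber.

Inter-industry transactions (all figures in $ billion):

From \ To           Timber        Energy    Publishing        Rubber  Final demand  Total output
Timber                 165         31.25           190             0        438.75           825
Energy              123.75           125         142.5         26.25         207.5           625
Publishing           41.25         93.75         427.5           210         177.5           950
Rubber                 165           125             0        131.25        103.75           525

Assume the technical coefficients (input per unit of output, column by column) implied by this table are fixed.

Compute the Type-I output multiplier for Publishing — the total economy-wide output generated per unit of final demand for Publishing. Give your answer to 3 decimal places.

m_3 = 3.699

Technical coefficients a_ij = z_ij / X_j:
  a_11 = 165/825 = 0.20, a_21 = 123.75/825 = 0.15, a_31 = 41.25/825 = 0.05, a_41 = 165/825 = 0.20
  a_12 = 31.25/625 = 0.05, a_22 = 125/625 = 0.20, a_32 = 93.75/625 = 0.15, a_42 = 125/625 = 0.20
  a_13 = 190/950 = 0.20, a_23 = 142.5/950 = 0.15, a_33 = 427.5/950 = 0.45, a_43 = 0/950 = 0.00
  a_14 = 0/525 = 0.00, a_24 = 26.25/525 = 0.05, a_34 = 210/525 = 0.40, a_44 = 131.25/525 = 0.25
I − A =
  [   0.80    -0.05    -0.20     0.00]
  [  -0.15     0.80    -0.15    -0.05]
  [  -0.05    -0.15     0.55    -0.40]
  [  -0.20    -0.20     0.00     0.75]
Compute the cofactors C_ij = (−1)^(i+j)·(3×3 minor ij) of I−A; the adjugate is their transpose:
adj(I−A) = Cᵀ =
  [ 0.295625   0.059125   0.123625   0.069875]
  [ 0.085000   0.306500   0.114500   0.081500]
  [ 0.123875   0.159875   0.465875   0.259125]
  [ 0.101500   0.097500   0.063500   0.317000]
det(I−A) = Σ_j (I−A)_1j·C_1j = (0.80)(0.295625) + (-0.05)(0.085000) + (-0.20)(0.123875) + (0.00)(0.101500) = 0.207475
(I − A)⁻¹ = adj(I−A) / det(I−A) ≈
  [   1.4249     0.2850     0.5959     0.3368]
  [   0.4097     1.4773     0.5519     0.3928]
  [   0.5971     0.7706     2.2455     1.2489]
  [   0.4892     0.4699     0.3061     1.5279]
The output multiplier for sector j is the column-j sum of the Leontief inverse (I − A)⁻¹ = adj(I−A) / det(I−A).
Column 3 of adj(I−A): (0.123625, 0.114500, 0.465875, 0.063500); det(I−A) = 0.207475.
m_3 = (0.123625 + 0.114500 + 0.465875 + 0.063500) / 0.207475 = 0.7675 / 0.207475 ≈ 3.699.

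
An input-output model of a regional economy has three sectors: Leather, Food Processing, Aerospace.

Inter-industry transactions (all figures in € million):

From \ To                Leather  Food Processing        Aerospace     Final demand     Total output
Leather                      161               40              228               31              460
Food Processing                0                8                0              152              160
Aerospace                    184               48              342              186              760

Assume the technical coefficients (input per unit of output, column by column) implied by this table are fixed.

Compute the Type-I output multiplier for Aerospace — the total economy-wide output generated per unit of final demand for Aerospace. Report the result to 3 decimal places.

m_A = 4.000

Technical coefficients a_ij = z_ij / X_j:
  a_LL = 161/460 = 0.35, a_FL = 0/460 = 0.00, a_AL = 184/460 = 0.40
  a_LF = 40/160 = 0.25, a_FF = 8/160 = 0.05, a_AF = 48/160 = 0.30
  a_LA = 228/760 = 0.30, a_FA = 0/760 = 0.00, a_AA = 342/760 = 0.45
I − A =
  [   0.65    -0.25    -0.30]
  [   0.00     0.95     0.00]
  [  -0.40    -0.30     0.55]
Cofactors of I−A, C_ij = (−1)^(i+j)·(minor ij) (rows/columns in the sector order above):
  C_11 = (0.95)(0.55) − (0.00)(-0.30) = 0.5225
  C_12 = −[(0.00)(0.55) − (0.00)(-0.40)] = 0.0000
  C_13 = (0.00)(-0.30) − (0.95)(-0.40) = 0.3800
  C_21 = −[(-0.25)(0.55) − (-0.30)(-0.30)] = 0.2275
  C_22 = (0.65)(0.55) − (-0.30)(-0.40) = 0.2375
  C_23 = −[(0.65)(-0.30) − (-0.25)(-0.40)] = 0.2950
  C_31 = (-0.25)(0.00) − (-0.30)(0.95) = 0.2850
  C_32 = −[(0.65)(0.00) − (-0.30)(0.00)] = 0.0000
  C_33 = (0.65)(0.95) − (-0.25)(0.00) = 0.6175
det(I−A) = Σ_j (I−A)_1j·C_1j = (0.65)(0.5225) + (-0.25)(0.0000) + (-0.30)(0.3800) = 0.225625
adj(I−A) = Cᵀ =
  [ 0.5225   0.2275   0.2850]
  [ 0.0000   0.2375   0.0000]
  [ 0.3800   0.2950   0.6175]
(I − A)⁻¹ = adj(I−A) / det(I−A) ≈
  [   2.3158     1.0083     1.2632]
  [   0.0000     1.0526     0.0000]
  [   1.6842     1.3075     2.7368]
The output multiplier for sector j is the column-j sum of the Leontief inverse (I − A)⁻¹ = adj(I−A) / det(I−A).
Column A of adj(I−A): (0.2850, 0.0000, 0.6175); det(I−A) = 0.225625.
m_A = (0.2850 + 0.0000 + 0.6175) / 0.225625 = 0.9025 / 0.225625 = 4.000.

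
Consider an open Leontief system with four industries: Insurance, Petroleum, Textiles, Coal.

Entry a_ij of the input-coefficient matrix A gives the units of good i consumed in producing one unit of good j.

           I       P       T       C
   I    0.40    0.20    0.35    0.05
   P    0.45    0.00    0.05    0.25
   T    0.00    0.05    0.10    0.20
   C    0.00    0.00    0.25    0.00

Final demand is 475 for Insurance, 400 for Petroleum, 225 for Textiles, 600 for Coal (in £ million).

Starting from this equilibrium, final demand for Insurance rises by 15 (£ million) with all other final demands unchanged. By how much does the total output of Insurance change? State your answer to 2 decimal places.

Δx_I = 30.02

I − A =
  [   0.60    -0.20    -0.35    -0.05]
  [  -0.45     1.00    -0.05    -0.25]
  [   0.00    -0.05     0.90    -0.20]
  [   0.00     0.00    -0.25     1.00]
Compute the cofactors C_ij = (−1)^(i+j)·(3×3 minor ij) of I−A; the adjugate is their transpose:
adj(I−A) = Cᵀ =
  [ 0.844375   0.188125   0.385000   0.166250]
  [ 0.382500   0.510000   0.230625   0.192750]
  [ 0.022500   0.030000   0.510000   0.110625]
  [ 0.005625   0.007500   0.127500   0.449625]
det(I−A) = Σ_j (I−A)_1j·C_1j = (0.60)(0.844375) + (-0.20)(0.382500) + (-0.35)(0.022500) + (-0.05)(0.005625) = 0.42196875
(I − A)⁻¹ = adj(I−A) / det(I−A) ≈
  [   2.0010     0.4458     0.9124     0.3940]
  [   0.9065     1.2086     0.5465     0.4568]
  [   0.0533     0.0711     1.2086     0.2622]
  [   0.0133     0.0178     0.3022     1.0655]
Δx = (I − A)⁻¹ Δd with Δd having +15 in the Insurance component and 0 elsewhere.
So Δx_I = L_II · (+15), where L_II = adj(I−A)_II / det(I−A) = 0.844375 / 0.42196875.
Δx_I = 0.844375 × (+15) / 0.42196875 = 12.665625 / 0.42196875 ≈ 30.02.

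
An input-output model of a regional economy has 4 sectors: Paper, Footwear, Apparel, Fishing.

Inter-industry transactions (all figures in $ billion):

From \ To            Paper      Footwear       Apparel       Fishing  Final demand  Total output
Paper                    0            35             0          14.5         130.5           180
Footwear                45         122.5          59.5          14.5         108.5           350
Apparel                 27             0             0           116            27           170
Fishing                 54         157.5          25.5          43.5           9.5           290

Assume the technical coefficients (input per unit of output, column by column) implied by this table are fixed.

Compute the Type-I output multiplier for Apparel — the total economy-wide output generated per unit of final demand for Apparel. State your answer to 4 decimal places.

Technical coefficients a_ij = z_ij / X_j:
  a_11 = 0/180 = 0.00, a_21 = 45/180 = 0.25, a_31 = 27/180 = 0.15, a_41 = 54/180 = 0.30
  a_12 = 35/350 = 0.10, a_22 = 122.5/350 = 0.35, a_32 = 0/350 = 0.00, a_42 = 157.5/350 = 0.45
  a_13 = 0/170 = 0.00, a_23 = 59.5/170 = 0.35, a_33 = 0/170 = 0.00, a_43 = 25.5/170 = 0.15
  a_14 = 14.5/290 = 0.05, a_24 = 14.5/290 = 0.05, a_34 = 116/290 = 0.40, a_44 = 43.5/290 = 0.15
I − A =
  [   1.00    -0.10     0.00    -0.05]
  [  -0.25     0.65    -0.35    -0.05]
  [  -0.15     0.00     1.00    -0.40]
  [  -0.30    -0.45    -0.15     0.85]
Compute the cofactors C_ij = (−1)^(i+j)·(3×3 minor ij) of I−A; the adjugate is their transpose:
adj(I−A) = Cᵀ =
  [ 0.428000   0.101500   0.043250   0.051500]
  [ 0.300250   0.773875   0.301625   0.205125]
  [ 0.202500   0.208125   0.491875   0.255625]
  [ 0.345750   0.482250   0.261750   0.619750]
det(I−A) = Σ_j (I−A)_1j·C_1j = (1.00)(0.428000) + (-0.10)(0.300250) + (0.00)(0.202500) + (-0.05)(0.345750) = 0.3806875
(I − A)⁻¹ = adj(I−A) / det(I−A) ≈
  [   1.12428     0.26662     0.11361     0.13528]
  [   0.78870     2.03284     0.79232     0.53883]
  [   0.53193     0.54671     1.29207     0.67148]
  [   0.90823     1.26679     0.68757     1.62798]
The output multiplier for sector j is the column-j sum of the Leontief inverse (I − A)⁻¹ = adj(I−A) / det(I−A).
Column 3 of adj(I−A): (0.043250, 0.301625, 0.491875, 0.261750); det(I−A) = 0.3806875.
m_3 = (0.043250 + 0.301625 + 0.491875 + 0.261750) / 0.3806875 = 1.0985 / 0.3806875 ≈ 2.8856.

m_3 = 2.8856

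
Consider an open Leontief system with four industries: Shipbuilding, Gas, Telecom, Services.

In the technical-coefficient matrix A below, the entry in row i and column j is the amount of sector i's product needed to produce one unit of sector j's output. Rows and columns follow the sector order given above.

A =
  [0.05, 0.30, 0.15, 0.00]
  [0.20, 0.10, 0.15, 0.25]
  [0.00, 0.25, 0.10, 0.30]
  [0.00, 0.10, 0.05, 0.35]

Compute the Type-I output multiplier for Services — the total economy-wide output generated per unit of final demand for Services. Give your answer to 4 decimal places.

I − A =
  [   0.95    -0.30    -0.15     0.00]
  [  -0.20     0.90    -0.15    -0.25]
  [   0.00    -0.25     0.90    -0.30]
  [   0.00    -0.10    -0.05     0.65]
Compute the cofactors C_ij = (−1)^(i+j)·(3×3 minor ij) of I−A; the adjugate is their transpose:
adj(I−A) = Cᵀ =
  [ 0.458500   0.199875   0.117000   0.130875]
  [ 0.114000   0.541500   0.124000   0.265500]
  [ 0.038500   0.182875   0.493000   0.297875]
  [ 0.020500   0.097375   0.057000   0.672375]
det(I−A) = Σ_j (I−A)_1j·C_1j = (0.95)(0.458500) + (-0.30)(0.114000) + (-0.15)(0.038500) + (0.00)(0.020500) = 0.3956
(I − A)⁻¹ = adj(I−A) / det(I−A) ≈
  [   1.15900     0.50525     0.29575     0.33083]
  [   0.28817     1.36881     0.31345     0.67113]
  [   0.09732     0.46227     1.24621     0.75297]
  [   0.05182     0.24615     0.14408     1.69963]
The output multiplier for sector j is the column-j sum of the Leontief inverse (I − A)⁻¹ = adj(I−A) / det(I−A).
Column 4 of adj(I−A): (0.130875, 0.265500, 0.297875, 0.672375); det(I−A) = 0.3956.
m_4 = (0.130875 + 0.265500 + 0.297875 + 0.672375) / 0.3956 = 1.366625 / 0.3956 ≈ 3.4546.

m_4 = 3.4546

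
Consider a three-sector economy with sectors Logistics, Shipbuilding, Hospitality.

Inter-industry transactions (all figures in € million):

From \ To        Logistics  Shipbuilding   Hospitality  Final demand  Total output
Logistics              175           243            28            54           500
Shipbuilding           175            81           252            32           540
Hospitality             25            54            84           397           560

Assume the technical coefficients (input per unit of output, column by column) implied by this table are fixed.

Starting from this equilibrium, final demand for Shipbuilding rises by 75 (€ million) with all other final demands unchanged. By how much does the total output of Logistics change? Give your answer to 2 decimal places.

Technical coefficients a_ij = z_ij / X_j:
  a_LL = 175/500 = 0.35, a_SL = 175/500 = 0.35, a_HL = 25/500 = 0.05
  a_LS = 243/540 = 0.45, a_SS = 81/540 = 0.15, a_HS = 54/540 = 0.10
  a_LH = 28/560 = 0.05, a_SH = 252/560 = 0.45, a_HH = 84/560 = 0.15
I − A =
  [   0.65    -0.45    -0.05]
  [  -0.35     0.85    -0.45]
  [  -0.05    -0.10     0.85]
Cofactors of I−A, C_ij = (−1)^(i+j)·(minor ij) (rows/columns in the sector order above):
  C_11 = (0.85)(0.85) − (-0.45)(-0.10) = 0.6775
  C_12 = −[(-0.35)(0.85) − (-0.45)(-0.05)] = 0.3200
  C_13 = (-0.35)(-0.10) − (0.85)(-0.05) = 0.0775
  C_21 = −[(-0.45)(0.85) − (-0.05)(-0.10)] = 0.3875
  C_22 = (0.65)(0.85) − (-0.05)(-0.05) = 0.5500
  C_23 = −[(0.65)(-0.10) − (-0.45)(-0.05)] = 0.0875
  C_31 = (-0.45)(-0.45) − (-0.05)(0.85) = 0.2450
  C_32 = −[(0.65)(-0.45) − (-0.05)(-0.35)] = 0.3100
  C_33 = (0.65)(0.85) − (-0.45)(-0.35) = 0.3950
det(I−A) = Σ_j (I−A)_1j·C_1j = (0.65)(0.6775) + (-0.45)(0.3200) + (-0.05)(0.0775) = 0.2925
adj(I−A) = Cᵀ =
  [ 0.6775   0.3875   0.2450]
  [ 0.3200   0.5500   0.3100]
  [ 0.0775   0.0875   0.3950]
(I − A)⁻¹ = adj(I−A) / det(I−A) ≈
  [   2.3162     1.3248     0.8376]
  [   1.0940     1.8803     1.0598]
  [   0.2650     0.2991     1.3504]
Δx = (I − A)⁻¹ Δd with Δd having +75 in the Shipbuilding component and 0 elsewhere.
So Δx_L = L_LS · (+75), where L_LS = adj(I−A)_LS / det(I−A) = 0.3875 / 0.2925.
Δx_L = 0.3875 × (+75) / 0.2925 = 29.0625 / 0.2925 ≈ 99.36.

Δx_L = 99.36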